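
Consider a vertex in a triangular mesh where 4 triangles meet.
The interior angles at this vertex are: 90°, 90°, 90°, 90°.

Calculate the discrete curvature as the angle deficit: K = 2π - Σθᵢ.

Sum of angles = 360°. K = 360° - 360° = 0° = 0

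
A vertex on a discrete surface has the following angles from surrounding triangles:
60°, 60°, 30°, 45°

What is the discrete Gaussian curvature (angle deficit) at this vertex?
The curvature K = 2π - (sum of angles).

Sum of angles = 195°. K = 360° - 195° = 165°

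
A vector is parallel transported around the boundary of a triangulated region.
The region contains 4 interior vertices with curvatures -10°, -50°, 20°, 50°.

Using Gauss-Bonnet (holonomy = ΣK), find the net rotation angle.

Holonomy = total enclosed curvature = (-10°) + (-50°) + 20° + 50° = 10°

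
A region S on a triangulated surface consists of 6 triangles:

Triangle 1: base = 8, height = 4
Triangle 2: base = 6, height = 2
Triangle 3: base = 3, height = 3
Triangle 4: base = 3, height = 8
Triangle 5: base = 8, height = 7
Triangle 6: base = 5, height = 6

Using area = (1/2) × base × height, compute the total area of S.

(1/2)×8×4 + (1/2)×6×2 + (1/2)×3×3 + (1/2)×3×8 + (1/2)×8×7 + (1/2)×5×6 = 81.5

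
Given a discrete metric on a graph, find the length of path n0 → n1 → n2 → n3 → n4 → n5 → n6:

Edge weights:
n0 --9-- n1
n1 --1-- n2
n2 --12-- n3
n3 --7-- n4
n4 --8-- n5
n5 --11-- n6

Arc length = 9 + 1 + 12 + 7 + 8 + 11 = 48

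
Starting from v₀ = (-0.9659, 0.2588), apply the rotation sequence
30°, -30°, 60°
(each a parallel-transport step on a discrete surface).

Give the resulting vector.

Total rotation: 30° + (-30°) + 60° = 60°. Final vector: (-0.7071, -0.7071)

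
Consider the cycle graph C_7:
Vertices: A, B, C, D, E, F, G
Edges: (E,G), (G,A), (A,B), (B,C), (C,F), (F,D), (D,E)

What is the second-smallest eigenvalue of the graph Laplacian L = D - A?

The cycle graph C_n has Laplacian eigenvalues λ_k = 2 − 2cos(2πk/n), k = 0, 1, …, n−1. Here n = 7:
k=0: 2 − 2cos(0) = 0.0; k=1: 2 − 2cos(2π/7) = 0.753; k=2: 2 − 2cos(4π/7) = 2.445; k=3: 2 − 2cos(6π/7) = 3.8019; k=4: 2 − 2cos(8π/7) = 3.8019; k=5: 2 − 2cos(10π/7) = 2.445; k=6: 2 − 2cos(12π/7) = 0.753.
Laplacian eigenvalues: [0.0, 0.753, 0.753, 2.445, 2.445, 3.8019, 3.8019]. Algebraic connectivity (smallest non-zero eigenvalue) = 0.753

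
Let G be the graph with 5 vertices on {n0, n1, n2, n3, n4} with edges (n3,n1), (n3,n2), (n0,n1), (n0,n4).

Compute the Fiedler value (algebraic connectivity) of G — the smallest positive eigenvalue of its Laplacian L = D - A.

Degrees: deg(n0) = 2, deg(n1) = 2, deg(n2) = 1, deg(n3) = 2, deg(n4) = 1.
L = D − A with rows/columns ordered (n0, n1, n2, n3, n4):
  [ 2, -1,  0,  0, -1]
  [-1,  2,  0, -1,  0]
  [ 0,  0,  1, -1,  0]
  [ 0, -1, -1,  2,  0]
  [-1,  0,  0,  0,  1]
Characteristic polynomial: det(λI − L) = λ(λ² − 3λ + 1)(λ² − 5λ + 5).
Roots: λ = 0; (λ² − 3λ + 1) = 0 ⇒ λ = (3 ± √5)/2 ≈ 0.382, 2.618; (λ² − 5λ + 5) = 0 ⇒ λ = (5 ± √5)/2 ≈ 1.382, 3.618.
(Check: the roots sum (with multiplicity) to 8, matching trace L = Σdeg = 2·4 = 8.)
Laplacian eigenvalues: [0.0, 0.382, 1.382, 2.618, 3.618]. Algebraic connectivity (smallest non-zero eigenvalue) = 0.382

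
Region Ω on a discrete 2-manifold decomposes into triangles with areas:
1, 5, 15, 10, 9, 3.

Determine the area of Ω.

1 + 5 + 15 + 10 + 9 + 3 = 43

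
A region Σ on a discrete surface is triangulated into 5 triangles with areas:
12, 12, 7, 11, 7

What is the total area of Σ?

12 + 12 + 7 + 11 + 7 = 49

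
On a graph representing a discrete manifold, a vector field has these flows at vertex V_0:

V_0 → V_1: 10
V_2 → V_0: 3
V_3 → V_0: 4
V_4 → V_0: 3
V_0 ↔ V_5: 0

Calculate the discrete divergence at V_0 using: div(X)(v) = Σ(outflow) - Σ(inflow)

Divergence = sum of outgoing flows = 10 + (-3) + (-4) + (-3) + 0 = 0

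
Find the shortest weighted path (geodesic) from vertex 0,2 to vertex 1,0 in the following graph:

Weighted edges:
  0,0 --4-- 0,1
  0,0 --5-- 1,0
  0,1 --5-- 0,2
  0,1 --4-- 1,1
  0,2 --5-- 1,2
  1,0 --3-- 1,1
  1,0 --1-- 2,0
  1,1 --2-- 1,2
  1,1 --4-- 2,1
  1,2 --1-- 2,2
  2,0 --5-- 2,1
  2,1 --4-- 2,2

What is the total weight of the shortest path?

Shortest path: 0,2 → 1,2 → 1,1 → 1,0, total weight = 10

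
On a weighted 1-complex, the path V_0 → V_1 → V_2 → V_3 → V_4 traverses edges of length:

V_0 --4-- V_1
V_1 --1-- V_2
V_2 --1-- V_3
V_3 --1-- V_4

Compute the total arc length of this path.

Arc length = 4 + 1 + 1 + 1 = 7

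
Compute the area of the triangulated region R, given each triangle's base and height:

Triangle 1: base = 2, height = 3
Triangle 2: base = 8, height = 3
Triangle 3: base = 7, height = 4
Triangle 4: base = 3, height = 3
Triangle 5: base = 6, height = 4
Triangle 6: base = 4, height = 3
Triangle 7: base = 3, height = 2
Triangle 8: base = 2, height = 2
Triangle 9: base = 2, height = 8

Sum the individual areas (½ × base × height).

(1/2)×2×3 + (1/2)×8×3 + (1/2)×7×4 + (1/2)×3×3 + (1/2)×6×4 + (1/2)×4×3 + (1/2)×3×2 + (1/2)×2×2 + (1/2)×2×8 = 64.5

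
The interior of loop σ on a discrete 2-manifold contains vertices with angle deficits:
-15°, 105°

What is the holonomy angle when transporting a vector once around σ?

Holonomy = total enclosed curvature = (-15°) + 105° = 90°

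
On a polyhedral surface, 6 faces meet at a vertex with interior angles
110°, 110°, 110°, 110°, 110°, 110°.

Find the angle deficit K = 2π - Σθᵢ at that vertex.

Sum of angles = 660°. K = 360° - 660° = -300°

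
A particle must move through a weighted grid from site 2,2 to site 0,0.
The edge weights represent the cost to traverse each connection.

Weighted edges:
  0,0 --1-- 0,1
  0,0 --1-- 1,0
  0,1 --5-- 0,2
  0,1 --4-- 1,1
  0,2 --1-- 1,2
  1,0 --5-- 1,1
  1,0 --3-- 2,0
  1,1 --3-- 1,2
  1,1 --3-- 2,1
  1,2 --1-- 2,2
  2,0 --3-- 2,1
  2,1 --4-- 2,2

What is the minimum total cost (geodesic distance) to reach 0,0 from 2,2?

Shortest path: 2,2 → 1,2 → 0,2 → 0,1 → 0,0, total weight = 8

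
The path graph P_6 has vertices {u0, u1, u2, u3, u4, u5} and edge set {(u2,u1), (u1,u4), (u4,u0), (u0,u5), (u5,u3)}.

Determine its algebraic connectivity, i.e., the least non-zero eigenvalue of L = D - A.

The path graph P_n has Laplacian eigenvalues λ_k = 2 − 2cos(kπ/n), k = 0, 1, …, n−1. Here n = 6:
k=0: 2 − 2cos(0) = 0.0; k=1: 2 − 2cos(π/6) = 0.2679; k=2: 2 − 2cos(π/3) = 1.0; k=3: 2 − 2cos(π/2) = 2.0; k=4: 2 − 2cos(2π/3) = 3.0; k=5: 2 − 2cos(5π/6) = 3.7321.
Laplacian eigenvalues: [0.0, 0.2679, 1.0, 2.0, 3.0, 3.7321]. Algebraic connectivity (smallest non-zero eigenvalue) = 0.2679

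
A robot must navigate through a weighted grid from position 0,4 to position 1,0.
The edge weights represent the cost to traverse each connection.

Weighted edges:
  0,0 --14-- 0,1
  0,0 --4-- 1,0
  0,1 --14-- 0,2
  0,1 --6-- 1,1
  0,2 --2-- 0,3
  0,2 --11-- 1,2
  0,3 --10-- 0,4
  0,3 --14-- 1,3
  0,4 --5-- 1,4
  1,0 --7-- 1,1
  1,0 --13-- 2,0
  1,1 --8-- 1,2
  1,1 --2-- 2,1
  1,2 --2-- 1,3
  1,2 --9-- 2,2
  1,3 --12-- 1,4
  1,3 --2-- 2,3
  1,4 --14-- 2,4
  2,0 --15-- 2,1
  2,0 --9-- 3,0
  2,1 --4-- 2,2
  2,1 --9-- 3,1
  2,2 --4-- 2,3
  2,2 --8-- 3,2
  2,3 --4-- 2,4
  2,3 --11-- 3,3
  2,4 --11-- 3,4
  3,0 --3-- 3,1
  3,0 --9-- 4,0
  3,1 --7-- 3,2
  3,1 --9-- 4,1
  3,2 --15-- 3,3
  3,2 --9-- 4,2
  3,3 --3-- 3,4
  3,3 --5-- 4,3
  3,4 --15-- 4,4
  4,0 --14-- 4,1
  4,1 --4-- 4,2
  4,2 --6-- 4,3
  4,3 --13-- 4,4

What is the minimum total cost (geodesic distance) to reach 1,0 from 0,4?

Shortest path: 0,4 → 1,4 → 1,3 → 1,2 → 1,1 → 1,0, total weight = 34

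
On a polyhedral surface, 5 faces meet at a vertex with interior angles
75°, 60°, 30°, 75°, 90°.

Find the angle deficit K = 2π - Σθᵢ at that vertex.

Sum of angles = 330°. K = 360° - 330° = 30°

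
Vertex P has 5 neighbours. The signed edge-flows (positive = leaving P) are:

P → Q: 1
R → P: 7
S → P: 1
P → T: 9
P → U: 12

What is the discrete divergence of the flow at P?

Divergence = sum of outgoing flows = 1 + (-7) + (-1) + 9 + 12 = 14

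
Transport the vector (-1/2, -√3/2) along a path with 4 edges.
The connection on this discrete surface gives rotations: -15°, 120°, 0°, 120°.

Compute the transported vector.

Total rotation: (-15°) + 120° + 0° + 120° = 225° ≡ -135° (mod 360°). Final vector: (-0.2588, 0.9659)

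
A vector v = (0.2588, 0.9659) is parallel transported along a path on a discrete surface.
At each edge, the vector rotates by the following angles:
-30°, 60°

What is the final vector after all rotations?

Total rotation: (-30°) + 60° = 30°. Final vector: (-0.2588, 0.9659)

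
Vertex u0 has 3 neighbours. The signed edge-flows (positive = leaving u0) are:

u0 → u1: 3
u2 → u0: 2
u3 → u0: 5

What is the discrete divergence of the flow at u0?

Divergence = sum of outgoing flows = 3 + (-2) + (-5) = -4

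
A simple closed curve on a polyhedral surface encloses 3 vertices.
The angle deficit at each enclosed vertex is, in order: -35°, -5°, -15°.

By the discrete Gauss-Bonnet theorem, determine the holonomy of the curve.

Holonomy = total enclosed curvature = (-35°) + (-5°) + (-15°) = -55°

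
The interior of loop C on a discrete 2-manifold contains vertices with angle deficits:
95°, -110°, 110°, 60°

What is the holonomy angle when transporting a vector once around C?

Holonomy = total enclosed curvature = 95° + (-110°) + 110° + 60° = 155°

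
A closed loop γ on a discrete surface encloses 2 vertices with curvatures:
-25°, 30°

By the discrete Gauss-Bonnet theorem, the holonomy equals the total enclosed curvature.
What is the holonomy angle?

Holonomy = total enclosed curvature = (-25°) + 30° = 5°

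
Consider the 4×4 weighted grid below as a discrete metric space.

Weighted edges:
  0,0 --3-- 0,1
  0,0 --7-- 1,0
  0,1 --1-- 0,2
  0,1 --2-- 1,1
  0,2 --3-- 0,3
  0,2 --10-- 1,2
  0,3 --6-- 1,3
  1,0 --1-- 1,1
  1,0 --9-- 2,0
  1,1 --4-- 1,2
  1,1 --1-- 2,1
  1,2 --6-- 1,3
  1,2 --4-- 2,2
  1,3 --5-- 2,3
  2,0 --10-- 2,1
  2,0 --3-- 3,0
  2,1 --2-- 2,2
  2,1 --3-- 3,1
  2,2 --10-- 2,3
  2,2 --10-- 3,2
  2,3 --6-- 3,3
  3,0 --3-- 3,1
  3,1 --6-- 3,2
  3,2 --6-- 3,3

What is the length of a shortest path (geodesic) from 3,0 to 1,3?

Shortest path: 3,0 → 3,1 → 2,1 → 1,1 → 1,2 → 1,3, total weight = 17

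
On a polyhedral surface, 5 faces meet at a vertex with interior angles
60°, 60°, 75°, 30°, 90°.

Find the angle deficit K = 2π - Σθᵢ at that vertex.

Sum of angles = 315°. K = 360° - 315° = 45°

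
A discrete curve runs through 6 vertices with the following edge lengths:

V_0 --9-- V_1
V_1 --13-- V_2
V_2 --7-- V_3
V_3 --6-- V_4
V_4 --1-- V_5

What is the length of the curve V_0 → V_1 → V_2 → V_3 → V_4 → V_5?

Arc length = 9 + 13 + 7 + 6 + 1 = 36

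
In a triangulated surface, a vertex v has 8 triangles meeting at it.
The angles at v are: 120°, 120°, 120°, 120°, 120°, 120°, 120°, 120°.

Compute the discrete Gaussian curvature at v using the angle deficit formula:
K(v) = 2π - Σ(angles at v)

Sum of angles = 960°. K = 360° - 960° = -600° = -10π/3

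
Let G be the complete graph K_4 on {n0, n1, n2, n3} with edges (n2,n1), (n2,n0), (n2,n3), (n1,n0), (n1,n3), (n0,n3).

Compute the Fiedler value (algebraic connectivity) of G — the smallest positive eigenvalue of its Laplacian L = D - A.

For the complete graph K_n, L = nI − J (J = all-ones matrix). J has eigenvalues n (once, eigenvector 𝟙) and 0 (multiplicity n−1), so L has eigenvalues 0 (once) and n (multiplicity n−1). Here n = 4: eigenvalue 0 once and 4 with multiplicity 3.
Laplacian eigenvalues: [0.0, 4.0, 4.0, 4.0]. Algebraic connectivity (smallest non-zero eigenvalue) = 4.0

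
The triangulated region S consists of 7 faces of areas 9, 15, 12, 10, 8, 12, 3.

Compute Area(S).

9 + 15 + 12 + 10 + 8 + 12 + 3 = 69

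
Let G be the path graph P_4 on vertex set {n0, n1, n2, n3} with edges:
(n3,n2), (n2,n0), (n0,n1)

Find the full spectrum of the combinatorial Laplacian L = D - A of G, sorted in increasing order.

The path graph P_n has Laplacian eigenvalues λ_k = 2 − 2cos(kπ/n), k = 0, 1, …, n−1. Here n = 4:
k=0: 2 − 2cos(0) = 0.0; k=1: 2 − 2cos(π/4) = 0.5858; k=2: 2 − 2cos(π/2) = 2.0; k=3: 2 − 2cos(3π/4) = 3.4142.
Laplacian eigenvalues (increasing order): [0.0, 0.5858, 2.0, 3.4142]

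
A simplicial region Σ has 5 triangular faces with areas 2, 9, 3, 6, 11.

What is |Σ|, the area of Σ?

2 + 9 + 3 + 6 + 11 = 31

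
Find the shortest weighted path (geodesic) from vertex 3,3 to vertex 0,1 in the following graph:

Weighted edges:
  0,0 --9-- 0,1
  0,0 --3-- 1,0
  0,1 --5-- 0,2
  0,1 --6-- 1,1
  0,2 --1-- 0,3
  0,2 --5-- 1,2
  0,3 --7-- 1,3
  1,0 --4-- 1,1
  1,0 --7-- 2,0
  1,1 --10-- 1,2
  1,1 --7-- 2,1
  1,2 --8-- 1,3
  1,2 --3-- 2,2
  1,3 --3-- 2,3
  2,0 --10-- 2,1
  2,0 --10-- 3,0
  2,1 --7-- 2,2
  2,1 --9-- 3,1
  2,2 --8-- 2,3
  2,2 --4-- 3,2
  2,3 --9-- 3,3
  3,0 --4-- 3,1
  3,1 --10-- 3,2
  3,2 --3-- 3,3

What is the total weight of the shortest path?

Shortest path: 3,3 → 3,2 → 2,2 → 1,2 → 0,2 → 0,1, total weight = 20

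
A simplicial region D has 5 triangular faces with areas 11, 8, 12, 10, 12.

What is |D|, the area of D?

11 + 8 + 12 + 10 + 12 = 53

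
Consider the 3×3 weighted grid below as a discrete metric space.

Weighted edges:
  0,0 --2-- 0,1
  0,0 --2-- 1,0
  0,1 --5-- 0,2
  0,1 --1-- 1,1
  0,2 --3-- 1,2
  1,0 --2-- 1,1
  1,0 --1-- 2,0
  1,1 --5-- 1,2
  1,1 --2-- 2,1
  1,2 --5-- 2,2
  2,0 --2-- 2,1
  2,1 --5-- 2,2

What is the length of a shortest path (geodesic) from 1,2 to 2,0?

Shortest path: 1,2 → 1,1 → 1,0 → 2,0, total weight = 8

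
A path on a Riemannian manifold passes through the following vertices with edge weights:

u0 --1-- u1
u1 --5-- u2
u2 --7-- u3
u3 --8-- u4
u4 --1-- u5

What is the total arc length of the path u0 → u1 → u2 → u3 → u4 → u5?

Arc length = 1 + 5 + 7 + 8 + 1 = 22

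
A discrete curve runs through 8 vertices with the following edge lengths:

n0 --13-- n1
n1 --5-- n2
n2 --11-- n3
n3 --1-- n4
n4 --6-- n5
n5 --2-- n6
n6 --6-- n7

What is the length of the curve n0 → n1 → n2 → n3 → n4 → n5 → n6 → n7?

Arc length = 13 + 5 + 11 + 1 + 6 + 2 + 6 = 44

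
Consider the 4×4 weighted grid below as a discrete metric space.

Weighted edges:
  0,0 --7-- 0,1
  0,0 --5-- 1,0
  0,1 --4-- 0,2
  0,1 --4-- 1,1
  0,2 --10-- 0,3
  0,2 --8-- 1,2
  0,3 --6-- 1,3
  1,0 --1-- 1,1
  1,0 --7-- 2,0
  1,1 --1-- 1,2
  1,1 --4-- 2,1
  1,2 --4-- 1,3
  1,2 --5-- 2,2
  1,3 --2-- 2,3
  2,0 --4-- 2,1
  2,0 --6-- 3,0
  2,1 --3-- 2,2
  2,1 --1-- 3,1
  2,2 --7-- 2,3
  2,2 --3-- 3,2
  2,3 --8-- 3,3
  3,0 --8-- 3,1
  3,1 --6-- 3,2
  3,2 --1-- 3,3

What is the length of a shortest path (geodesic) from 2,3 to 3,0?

Shortest path: 2,3 → 2,2 → 2,1 → 3,1 → 3,0, total weight = 19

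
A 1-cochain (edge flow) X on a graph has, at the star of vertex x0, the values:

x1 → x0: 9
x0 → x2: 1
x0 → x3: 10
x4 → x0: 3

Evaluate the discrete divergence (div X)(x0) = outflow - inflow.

Divergence = sum of outgoing flows = (-9) + 1 + 10 + (-3) = -1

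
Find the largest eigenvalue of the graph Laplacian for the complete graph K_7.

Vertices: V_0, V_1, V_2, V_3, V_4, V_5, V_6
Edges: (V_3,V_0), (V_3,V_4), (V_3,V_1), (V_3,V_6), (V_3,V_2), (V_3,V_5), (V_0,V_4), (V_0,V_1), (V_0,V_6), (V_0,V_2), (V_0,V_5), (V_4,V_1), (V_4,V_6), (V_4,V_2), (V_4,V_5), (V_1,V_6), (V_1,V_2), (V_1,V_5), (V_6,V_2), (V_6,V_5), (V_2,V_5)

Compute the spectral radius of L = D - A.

For the complete graph K_n, L = nI − J (J = all-ones matrix). J has eigenvalues n (once, eigenvector 𝟙) and 0 (multiplicity n−1), so L has eigenvalues 0 (once) and n (multiplicity n−1). Here n = 7: eigenvalue 0 once and 7 with multiplicity 6.
Laplacian eigenvalues: [0.0, 7.0, 7.0, 7.0, 7.0, 7.0, 7.0]. Largest eigenvalue (spectral radius) = 7.0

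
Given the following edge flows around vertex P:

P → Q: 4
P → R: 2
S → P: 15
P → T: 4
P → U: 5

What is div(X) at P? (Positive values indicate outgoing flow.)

Divergence = sum of outgoing flows = 4 + 2 + (-15) + 4 + 5 = 0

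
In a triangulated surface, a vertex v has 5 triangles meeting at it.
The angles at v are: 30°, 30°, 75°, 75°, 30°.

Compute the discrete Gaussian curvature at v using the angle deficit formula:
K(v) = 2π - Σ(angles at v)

Sum of angles = 240°. K = 360° - 240° = 120° = 2π/3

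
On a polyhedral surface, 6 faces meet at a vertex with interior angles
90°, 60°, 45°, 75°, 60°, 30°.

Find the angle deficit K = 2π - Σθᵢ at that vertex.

Sum of angles = 360°. K = 360° - 360° = 0°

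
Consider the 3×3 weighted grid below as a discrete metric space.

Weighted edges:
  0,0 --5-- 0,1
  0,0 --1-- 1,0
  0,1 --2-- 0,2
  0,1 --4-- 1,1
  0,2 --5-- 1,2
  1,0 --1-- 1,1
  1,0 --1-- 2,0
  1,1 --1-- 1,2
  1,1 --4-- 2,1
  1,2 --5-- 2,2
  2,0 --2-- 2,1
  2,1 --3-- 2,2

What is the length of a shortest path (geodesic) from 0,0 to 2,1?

Shortest path: 0,0 → 1,0 → 2,0 → 2,1, total weight = 4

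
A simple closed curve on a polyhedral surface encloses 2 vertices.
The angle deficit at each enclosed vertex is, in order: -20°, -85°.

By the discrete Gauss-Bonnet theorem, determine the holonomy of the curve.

Holonomy = total enclosed curvature = (-20°) + (-85°) = -105°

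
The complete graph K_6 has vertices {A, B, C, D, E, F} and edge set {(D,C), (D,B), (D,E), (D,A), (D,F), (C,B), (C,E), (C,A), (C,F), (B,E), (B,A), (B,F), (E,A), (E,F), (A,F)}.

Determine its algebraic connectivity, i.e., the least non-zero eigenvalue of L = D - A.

For the complete graph K_n, L = nI − J (J = all-ones matrix). J has eigenvalues n (once, eigenvector 𝟙) and 0 (multiplicity n−1), so L has eigenvalues 0 (once) and n (multiplicity n−1). Here n = 6: eigenvalue 0 once and 6 with multiplicity 5.
Laplacian eigenvalues: [0.0, 6.0, 6.0, 6.0, 6.0, 6.0]. Algebraic connectivity (smallest non-zero eigenvalue) = 6.0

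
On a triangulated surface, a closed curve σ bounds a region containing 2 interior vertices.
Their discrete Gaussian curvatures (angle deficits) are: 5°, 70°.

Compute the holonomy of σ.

Holonomy = total enclosed curvature = 5° + 70° = 75°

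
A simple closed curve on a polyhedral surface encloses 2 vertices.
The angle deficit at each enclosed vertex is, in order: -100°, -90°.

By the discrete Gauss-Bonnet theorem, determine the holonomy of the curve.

Holonomy = total enclosed curvature = (-100°) + (-90°) = -190°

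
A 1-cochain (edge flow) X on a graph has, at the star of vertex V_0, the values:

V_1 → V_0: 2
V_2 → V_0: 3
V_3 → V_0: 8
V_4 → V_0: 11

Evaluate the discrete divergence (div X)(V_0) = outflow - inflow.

Divergence = sum of outgoing flows = (-2) + (-3) + (-8) + (-11) = -24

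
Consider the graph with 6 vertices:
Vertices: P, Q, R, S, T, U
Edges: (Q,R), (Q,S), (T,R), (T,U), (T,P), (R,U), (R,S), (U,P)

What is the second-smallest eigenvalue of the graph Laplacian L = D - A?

Degrees: deg(P) = 2, deg(Q) = 2, deg(R) = 4, deg(S) = 2, deg(T) = 3, deg(U) = 3.
L = D − A with rows/columns ordered (P, Q, R, S, T, U):
  [ 2,  0,  0,  0, -1, -1]
  [ 0,  2, -1, -1,  0,  0]
  [ 0, -1,  4, -1, -1, -1]
  [ 0, -1, -1,  2,  0,  0]
  [-1,  0, -1,  0,  3, -1]
  [-1,  0, -1,  0, -1,  3]
Characteristic polynomial: det(λI − L) = λ(λ² − 6λ + 4)(λ − 3)²(λ − 4).
Roots: λ = 0; (λ² − 6λ + 4) = 0 ⇒ λ = 3 ± √5 ≈ 0.7639, 5.2361; (λ − 3) = 0 ⇒ λ = 3 (multiplicity 2); (λ − 4) = 0 ⇒ λ = 4.
(Check: the roots sum (with multiplicity) to 16, matching trace L = Σdeg = 2·8 = 16.)
Laplacian eigenvalues: [0.0, 0.7639, 3.0, 3.0, 4.0, 5.2361]. Algebraic connectivity (smallest non-zero eigenvalue) = 0.7639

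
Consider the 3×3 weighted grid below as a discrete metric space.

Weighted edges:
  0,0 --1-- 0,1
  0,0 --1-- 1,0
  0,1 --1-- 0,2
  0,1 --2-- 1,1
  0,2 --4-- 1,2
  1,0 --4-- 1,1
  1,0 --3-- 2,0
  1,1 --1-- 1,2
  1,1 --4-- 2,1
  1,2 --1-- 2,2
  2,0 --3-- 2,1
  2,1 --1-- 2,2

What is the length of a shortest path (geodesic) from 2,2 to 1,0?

Shortest path: 2,2 → 1,2 → 1,1 → 1,0, total weight = 6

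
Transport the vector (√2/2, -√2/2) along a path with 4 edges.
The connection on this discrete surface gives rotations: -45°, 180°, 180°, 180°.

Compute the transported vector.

Total rotation: (-45°) + 180° + 180° + 180° = 495° ≡ 135° (mod 360°). Final vector: (0, 1)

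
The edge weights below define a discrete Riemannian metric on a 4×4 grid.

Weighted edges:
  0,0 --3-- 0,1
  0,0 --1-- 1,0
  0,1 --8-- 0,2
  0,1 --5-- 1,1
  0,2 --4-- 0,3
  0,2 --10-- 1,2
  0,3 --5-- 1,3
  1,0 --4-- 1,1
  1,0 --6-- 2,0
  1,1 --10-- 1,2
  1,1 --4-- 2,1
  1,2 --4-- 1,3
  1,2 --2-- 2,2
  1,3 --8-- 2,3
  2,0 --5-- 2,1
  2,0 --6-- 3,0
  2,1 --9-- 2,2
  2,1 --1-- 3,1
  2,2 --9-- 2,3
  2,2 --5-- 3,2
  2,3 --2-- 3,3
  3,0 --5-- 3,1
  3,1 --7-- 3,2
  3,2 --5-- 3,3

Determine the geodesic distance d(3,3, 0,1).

Shortest path: 3,3 → 3,2 → 3,1 → 2,1 → 1,1 → 0,1, total weight = 22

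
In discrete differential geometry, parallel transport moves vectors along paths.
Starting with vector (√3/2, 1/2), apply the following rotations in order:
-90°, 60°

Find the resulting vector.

Total rotation: (-90°) + 60° = -30°. Final vector: (1, 0)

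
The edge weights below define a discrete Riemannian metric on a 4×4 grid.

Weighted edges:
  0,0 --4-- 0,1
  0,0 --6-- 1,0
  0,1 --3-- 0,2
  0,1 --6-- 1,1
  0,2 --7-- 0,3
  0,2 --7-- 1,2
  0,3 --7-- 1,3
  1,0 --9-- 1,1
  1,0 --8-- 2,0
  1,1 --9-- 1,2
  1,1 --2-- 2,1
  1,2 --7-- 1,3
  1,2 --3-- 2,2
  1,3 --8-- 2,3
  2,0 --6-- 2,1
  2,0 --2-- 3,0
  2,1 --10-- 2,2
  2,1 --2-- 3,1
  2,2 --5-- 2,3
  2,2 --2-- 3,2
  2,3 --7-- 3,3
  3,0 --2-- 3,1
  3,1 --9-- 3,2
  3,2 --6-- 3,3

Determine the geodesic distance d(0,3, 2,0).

Shortest path: 0,3 → 0,2 → 0,1 → 1,1 → 2,1 → 2,0, total weight = 24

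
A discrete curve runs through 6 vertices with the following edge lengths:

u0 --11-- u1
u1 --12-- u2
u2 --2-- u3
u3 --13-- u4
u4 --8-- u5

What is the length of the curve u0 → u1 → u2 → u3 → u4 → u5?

Arc length = 11 + 12 + 2 + 13 + 8 = 46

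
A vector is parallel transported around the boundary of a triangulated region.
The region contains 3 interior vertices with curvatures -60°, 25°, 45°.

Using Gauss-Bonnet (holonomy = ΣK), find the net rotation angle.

Holonomy = total enclosed curvature = (-60°) + 25° + 45° = 10°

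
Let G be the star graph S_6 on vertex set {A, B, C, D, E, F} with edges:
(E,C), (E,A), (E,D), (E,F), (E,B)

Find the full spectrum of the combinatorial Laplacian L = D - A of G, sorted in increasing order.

The star S_6 is the complete bipartite graph K_{1,5} (one hub of degree 5, 5 leaves of degree 1). The Laplacian spectrum of K_{p,q} is 0, p (multiplicity q−1), q (multiplicity p−1), p+q. With p = 1, q = 5: 0 once, 1 with multiplicity 4, and 6 once. (Check: trace L = sum of degrees = 10 = 4·1 + 6.)
Laplacian eigenvalues (increasing order): [0.0, 1.0, 1.0, 1.0, 1.0, 6.0]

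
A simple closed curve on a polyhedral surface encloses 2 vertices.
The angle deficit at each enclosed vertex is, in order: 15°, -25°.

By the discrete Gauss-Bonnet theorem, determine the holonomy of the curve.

Holonomy = total enclosed curvature = 15° + (-25°) = -10°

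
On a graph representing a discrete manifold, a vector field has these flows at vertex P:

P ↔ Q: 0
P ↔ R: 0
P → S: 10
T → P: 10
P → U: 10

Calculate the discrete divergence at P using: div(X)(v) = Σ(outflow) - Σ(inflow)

Divergence = sum of outgoing flows = 0 + 0 + 10 + (-10) + 10 = 10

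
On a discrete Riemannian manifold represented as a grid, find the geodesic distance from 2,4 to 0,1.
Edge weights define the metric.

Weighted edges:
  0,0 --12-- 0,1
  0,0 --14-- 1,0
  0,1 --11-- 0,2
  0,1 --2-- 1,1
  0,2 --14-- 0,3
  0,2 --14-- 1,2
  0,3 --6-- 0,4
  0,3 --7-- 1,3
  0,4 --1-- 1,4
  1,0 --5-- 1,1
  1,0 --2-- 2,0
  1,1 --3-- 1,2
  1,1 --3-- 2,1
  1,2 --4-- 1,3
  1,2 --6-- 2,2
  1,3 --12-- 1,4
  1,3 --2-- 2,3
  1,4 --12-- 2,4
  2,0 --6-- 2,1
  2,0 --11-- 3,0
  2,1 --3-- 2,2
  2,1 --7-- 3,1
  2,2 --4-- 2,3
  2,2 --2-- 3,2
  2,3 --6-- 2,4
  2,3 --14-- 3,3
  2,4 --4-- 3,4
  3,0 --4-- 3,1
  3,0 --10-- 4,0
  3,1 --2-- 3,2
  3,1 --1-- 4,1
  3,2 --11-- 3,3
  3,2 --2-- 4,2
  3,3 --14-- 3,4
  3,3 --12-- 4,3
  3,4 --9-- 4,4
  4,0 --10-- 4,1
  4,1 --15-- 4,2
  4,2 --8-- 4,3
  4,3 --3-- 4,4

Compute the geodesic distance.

Shortest path: 2,4 → 2,3 → 1,3 → 1,2 → 1,1 → 0,1, total weight = 17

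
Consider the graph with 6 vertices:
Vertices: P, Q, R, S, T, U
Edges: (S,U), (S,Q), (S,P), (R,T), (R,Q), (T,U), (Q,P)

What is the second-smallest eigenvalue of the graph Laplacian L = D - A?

Degrees: deg(P) = 2, deg(Q) = 3, deg(R) = 2, deg(S) = 3, deg(T) = 2, deg(U) = 2.
L = D − A with rows/columns ordered (P, Q, R, S, T, U):
  [ 2, -1,  0, -1,  0,  0]
  [-1,  3, -1, -1,  0,  0]
  [ 0, -1,  2,  0, -1,  0]
  [-1, -1,  0,  3,  0, -1]
  [ 0,  0, -1,  0,  2, -1]
  [ 0,  0,  0, -1, -1,  2]
Characteristic polynomial: det(λI − L) = λ(λ − 1)(λ² − 6λ + 7)(λ − 3)(λ − 4).
Roots: λ = 0; (λ − 1) = 0 ⇒ λ = 1; (λ² − 6λ + 7) = 0 ⇒ λ = 3 ± √2 ≈ 1.5858, 4.4142; (λ − 3) = 0 ⇒ λ = 3; (λ − 4) = 0 ⇒ λ = 4.
(Check: the roots sum (with multiplicity) to 14, matching trace L = Σdeg = 2·7 = 14.)
Laplacian eigenvalues: [0.0, 1.0, 1.5858, 3.0, 4.0, 4.4142]. Algebraic connectivity (smallest non-zero eigenvalue) = 1.0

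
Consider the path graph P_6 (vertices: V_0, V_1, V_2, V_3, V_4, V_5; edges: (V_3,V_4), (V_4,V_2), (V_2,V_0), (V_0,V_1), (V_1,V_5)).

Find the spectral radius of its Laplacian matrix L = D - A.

The path graph P_n has Laplacian eigenvalues λ_k = 2 − 2cos(kπ/n), k = 0, 1, …, n−1. Here n = 6:
k=0: 2 − 2cos(0) = 0.0; k=1: 2 − 2cos(π/6) = 0.2679; k=2: 2 − 2cos(π/3) = 1.0; k=3: 2 − 2cos(π/2) = 2.0; k=4: 2 − 2cos(2π/3) = 3.0; k=5: 2 − 2cos(5π/6) = 3.7321.
Laplacian eigenvalues: [0.0, 0.2679, 1.0, 2.0, 3.0, 3.7321]. Largest eigenvalue (spectral radius) = 3.7321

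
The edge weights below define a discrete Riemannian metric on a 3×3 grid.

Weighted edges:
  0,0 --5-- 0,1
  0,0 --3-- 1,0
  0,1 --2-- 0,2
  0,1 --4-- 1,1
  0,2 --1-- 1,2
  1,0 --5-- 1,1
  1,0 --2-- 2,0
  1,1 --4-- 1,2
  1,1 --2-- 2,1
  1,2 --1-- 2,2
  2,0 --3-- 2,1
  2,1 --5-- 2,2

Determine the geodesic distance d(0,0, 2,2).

Shortest path: 0,0 → 0,1 → 0,2 → 1,2 → 2,2, total weight = 9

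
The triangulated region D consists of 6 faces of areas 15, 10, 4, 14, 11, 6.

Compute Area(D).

15 + 10 + 4 + 14 + 11 + 6 = 60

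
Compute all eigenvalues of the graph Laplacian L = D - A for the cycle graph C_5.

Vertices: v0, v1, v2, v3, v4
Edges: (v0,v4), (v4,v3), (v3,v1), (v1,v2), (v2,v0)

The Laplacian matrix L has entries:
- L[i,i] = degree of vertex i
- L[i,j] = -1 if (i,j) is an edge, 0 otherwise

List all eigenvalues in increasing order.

The cycle graph C_n has Laplacian eigenvalues λ_k = 2 − 2cos(2πk/n), k = 0, 1, …, n−1. Here n = 5:
k=0: 2 − 2cos(0) = 0.0; k=1: 2 − 2cos(2π/5) = 1.382; k=2: 2 − 2cos(4π/5) = 3.618; k=3: 2 − 2cos(6π/5) = 3.618; k=4: 2 − 2cos(8π/5) = 1.382.
Laplacian eigenvalues (increasing order): [0.0, 1.382, 1.382, 3.618, 3.618]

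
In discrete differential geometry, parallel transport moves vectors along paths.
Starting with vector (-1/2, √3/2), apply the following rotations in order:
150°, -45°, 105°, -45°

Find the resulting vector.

Total rotation: 150° + (-45°) + 105° + (-45°) = 165°. Final vector: (0.2588, -0.9659)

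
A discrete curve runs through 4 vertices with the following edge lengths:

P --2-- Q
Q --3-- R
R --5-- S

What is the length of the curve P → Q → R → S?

Arc length = 2 + 3 + 5 = 10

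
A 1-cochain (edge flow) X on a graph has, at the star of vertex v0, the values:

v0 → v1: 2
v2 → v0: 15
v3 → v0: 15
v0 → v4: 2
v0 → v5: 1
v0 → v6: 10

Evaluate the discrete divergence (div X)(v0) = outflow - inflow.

Divergence = sum of outgoing flows = 2 + (-15) + (-15) + 2 + 1 + 10 = -15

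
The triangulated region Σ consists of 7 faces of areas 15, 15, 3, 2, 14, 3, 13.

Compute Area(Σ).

15 + 15 + 3 + 2 + 14 + 3 + 13 = 65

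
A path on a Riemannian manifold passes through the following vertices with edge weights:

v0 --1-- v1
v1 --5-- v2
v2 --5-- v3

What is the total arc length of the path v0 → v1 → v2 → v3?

Arc length = 1 + 5 + 5 = 11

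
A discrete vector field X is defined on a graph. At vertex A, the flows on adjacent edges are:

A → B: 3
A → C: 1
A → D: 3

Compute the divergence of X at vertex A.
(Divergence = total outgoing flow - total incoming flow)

Divergence = sum of outgoing flows = 3 + 1 + 3 = 7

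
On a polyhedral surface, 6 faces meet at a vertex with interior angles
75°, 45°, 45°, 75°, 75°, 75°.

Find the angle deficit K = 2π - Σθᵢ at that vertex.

Sum of angles = 390°. K = 360° - 390° = -30°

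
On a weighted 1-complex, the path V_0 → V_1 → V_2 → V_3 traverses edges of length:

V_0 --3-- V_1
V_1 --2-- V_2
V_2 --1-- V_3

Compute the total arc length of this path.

Arc length = 3 + 2 + 1 = 6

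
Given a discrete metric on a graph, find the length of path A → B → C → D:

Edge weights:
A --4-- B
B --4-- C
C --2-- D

Arc length = 4 + 4 + 2 = 10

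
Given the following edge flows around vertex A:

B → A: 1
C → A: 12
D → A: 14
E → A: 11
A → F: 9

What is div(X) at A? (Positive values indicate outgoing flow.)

Divergence = sum of outgoing flows = (-1) + (-12) + (-14) + (-11) + 9 = -29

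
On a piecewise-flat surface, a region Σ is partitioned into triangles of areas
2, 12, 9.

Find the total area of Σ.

2 + 12 + 9 = 23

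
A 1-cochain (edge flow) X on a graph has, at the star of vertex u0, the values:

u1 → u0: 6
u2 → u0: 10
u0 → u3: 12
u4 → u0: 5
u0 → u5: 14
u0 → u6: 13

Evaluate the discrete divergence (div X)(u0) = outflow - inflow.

Divergence = sum of outgoing flows = (-6) + (-10) + 12 + (-5) + 14 + 13 = 18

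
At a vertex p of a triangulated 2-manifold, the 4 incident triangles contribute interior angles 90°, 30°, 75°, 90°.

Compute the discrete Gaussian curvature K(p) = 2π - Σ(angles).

Sum of angles = 285°. K = 360° - 285° = 75°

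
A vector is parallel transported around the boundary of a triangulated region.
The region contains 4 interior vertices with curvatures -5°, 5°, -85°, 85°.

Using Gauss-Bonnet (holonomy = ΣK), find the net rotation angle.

Holonomy = total enclosed curvature = (-5°) + 5° + (-85°) + 85° = 0°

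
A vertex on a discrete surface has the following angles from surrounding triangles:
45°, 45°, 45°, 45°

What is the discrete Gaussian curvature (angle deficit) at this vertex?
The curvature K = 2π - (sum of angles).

Sum of angles = 180°. K = 360° - 180° = 180° = π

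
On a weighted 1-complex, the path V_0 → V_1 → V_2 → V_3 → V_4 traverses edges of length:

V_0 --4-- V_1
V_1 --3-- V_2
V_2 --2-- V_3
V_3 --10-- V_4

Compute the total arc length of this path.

Arc length = 4 + 3 + 2 + 10 = 19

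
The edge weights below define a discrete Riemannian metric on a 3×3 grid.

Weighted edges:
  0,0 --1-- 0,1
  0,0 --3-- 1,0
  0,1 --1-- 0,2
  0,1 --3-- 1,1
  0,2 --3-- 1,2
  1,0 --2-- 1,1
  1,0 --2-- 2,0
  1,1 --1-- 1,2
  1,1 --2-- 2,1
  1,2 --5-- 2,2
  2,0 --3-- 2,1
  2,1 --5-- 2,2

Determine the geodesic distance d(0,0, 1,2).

Shortest path: 0,0 → 0,1 → 0,2 → 1,2, total weight = 5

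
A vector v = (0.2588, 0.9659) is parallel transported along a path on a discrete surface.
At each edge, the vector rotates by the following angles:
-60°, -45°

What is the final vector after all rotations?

Total rotation: (-60°) + (-45°) = -105°. Final vector: (0.8660, -0.5000)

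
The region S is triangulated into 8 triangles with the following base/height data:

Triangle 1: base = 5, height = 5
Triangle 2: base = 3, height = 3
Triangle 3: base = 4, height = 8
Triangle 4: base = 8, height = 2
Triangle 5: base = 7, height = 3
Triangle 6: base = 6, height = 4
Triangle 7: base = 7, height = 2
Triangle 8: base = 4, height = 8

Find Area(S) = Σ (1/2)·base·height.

(1/2)×5×5 + (1/2)×3×3 + (1/2)×4×8 + (1/2)×8×2 + (1/2)×7×3 + (1/2)×6×4 + (1/2)×7×2 + (1/2)×4×8 = 86.5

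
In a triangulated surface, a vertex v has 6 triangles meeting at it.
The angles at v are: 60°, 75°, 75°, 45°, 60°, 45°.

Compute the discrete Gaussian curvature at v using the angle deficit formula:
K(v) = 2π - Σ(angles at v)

Sum of angles = 360°. K = 360° - 360° = 0° = 0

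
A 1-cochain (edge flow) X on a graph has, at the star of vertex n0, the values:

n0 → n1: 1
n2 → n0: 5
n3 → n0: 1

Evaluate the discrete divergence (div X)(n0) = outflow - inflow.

Divergence = sum of outgoing flows = 1 + (-5) + (-1) = -5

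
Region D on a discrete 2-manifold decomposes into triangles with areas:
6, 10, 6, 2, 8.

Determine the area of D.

6 + 10 + 6 + 2 + 8 = 32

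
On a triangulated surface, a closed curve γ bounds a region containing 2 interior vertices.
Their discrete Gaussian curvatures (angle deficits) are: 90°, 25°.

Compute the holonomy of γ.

Holonomy = total enclosed curvature = 90° + 25° = 115°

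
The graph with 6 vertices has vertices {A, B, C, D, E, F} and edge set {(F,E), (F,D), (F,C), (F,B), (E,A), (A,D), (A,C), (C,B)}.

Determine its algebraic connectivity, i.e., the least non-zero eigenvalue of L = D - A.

Degrees: deg(A) = 3, deg(B) = 2, deg(C) = 3, deg(D) = 2, deg(E) = 2, deg(F) = 4.
L = D − A with rows/columns ordered (A, B, C, D, E, F):
  [ 3,  0, -1, -1, -1,  0]
  [ 0,  2, -1,  0,  0, -1]
  [-1, -1,  3,  0,  0, -1]
  [-1,  0,  0,  2,  0, -1]
  [-1,  0,  0,  0,  2, -1]
  [ 0, -1, -1, -1, -1,  4]
Characteristic polynomial: det(λI − L) = λ(λ² − 7λ + 8)(λ − 2)(λ − 3)(λ − 4).
Roots: λ = 0; (λ² − 7λ + 8) = 0 ⇒ λ = (7 ± √17)/2 ≈ 1.4384, 5.5616; (λ − 2) = 0 ⇒ λ = 2; (λ − 3) = 0 ⇒ λ = 3; (λ − 4) = 0 ⇒ λ = 4.
(Check: the roots sum (with multiplicity) to 16, matching trace L = Σdeg = 2·8 = 16.)
Laplacian eigenvalues: [0.0, 1.4384, 2.0, 3.0, 4.0, 5.5616]. Algebraic connectivity (smallest non-zero eigenvalue) = 1.4384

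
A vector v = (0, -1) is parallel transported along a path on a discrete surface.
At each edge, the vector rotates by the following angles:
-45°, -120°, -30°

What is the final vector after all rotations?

Total rotation: (-45°) + (-120°) + (-30°) = -195° ≡ 165° (mod 360°). Final vector: (0.2588, 0.9659)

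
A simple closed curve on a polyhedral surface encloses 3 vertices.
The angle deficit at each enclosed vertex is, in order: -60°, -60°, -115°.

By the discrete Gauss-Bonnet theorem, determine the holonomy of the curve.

Holonomy = total enclosed curvature = (-60°) + (-60°) + (-115°) = -235°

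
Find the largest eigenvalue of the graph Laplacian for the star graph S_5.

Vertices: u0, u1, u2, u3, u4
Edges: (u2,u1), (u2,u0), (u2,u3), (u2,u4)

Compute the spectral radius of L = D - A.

The star S_5 is the complete bipartite graph K_{1,4} (one hub of degree 4, 4 leaves of degree 1). The Laplacian spectrum of K_{p,q} is 0, p (multiplicity q−1), q (multiplicity p−1), p+q. With p = 1, q = 4: 0 once, 1 with multiplicity 3, and 5 once. (Check: trace L = sum of degrees = 8 = 3·1 + 5.)
Laplacian eigenvalues: [0.0, 1.0, 1.0, 1.0, 5.0]. Largest eigenvalue (spectral radius) = 5.0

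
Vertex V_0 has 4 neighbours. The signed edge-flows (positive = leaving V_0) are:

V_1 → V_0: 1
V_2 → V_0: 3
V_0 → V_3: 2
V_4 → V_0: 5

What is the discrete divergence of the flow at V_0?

Divergence = sum of outgoing flows = (-1) + (-3) + 2 + (-5) = -7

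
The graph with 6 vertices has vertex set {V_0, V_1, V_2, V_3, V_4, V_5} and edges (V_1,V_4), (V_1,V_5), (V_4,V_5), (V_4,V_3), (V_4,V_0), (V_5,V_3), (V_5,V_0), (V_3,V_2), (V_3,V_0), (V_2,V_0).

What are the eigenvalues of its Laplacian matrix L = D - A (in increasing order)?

Degrees: deg(V_0) = 4, deg(V_1) = 2, deg(V_2) = 2, deg(V_3) = 4, deg(V_4) = 4, deg(V_5) = 4.
L = D − A with rows/columns ordered (V_0, V_1, V_2, V_3, V_4, V_5):
  [ 4,  0, -1, -1, -1, -1]
  [ 0,  2,  0,  0, -1, -1]
  [-1,  0,  2, -1,  0,  0]
  [-1,  0, -1,  4, -1, -1]
  [-1, -1,  0, -1,  4, -1]
  [-1, -1,  0, -1, -1,  4]
Characteristic polynomial: det(λI − L) = λ(λ² − 7λ + 8)(λ − 3)(λ − 5)².
Roots: λ = 0; (λ² − 7λ + 8) = 0 ⇒ λ = (7 ± √17)/2 ≈ 1.4384, 5.5616; (λ − 3) = 0 ⇒ λ = 3; (λ − 5) = 0 ⇒ λ = 5 (multiplicity 2).
(Check: the roots sum (with multiplicity) to 20, matching trace L = Σdeg = 2·10 = 20.)
Laplacian eigenvalues (increasing order): [0.0, 1.4384, 3.0, 5.0, 5.0, 5.5616]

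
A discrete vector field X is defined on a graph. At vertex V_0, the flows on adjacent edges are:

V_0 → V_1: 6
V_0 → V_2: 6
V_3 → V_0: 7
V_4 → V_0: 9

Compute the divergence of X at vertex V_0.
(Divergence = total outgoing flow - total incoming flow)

Divergence = sum of outgoing flows = 6 + 6 + (-7) + (-9) = -4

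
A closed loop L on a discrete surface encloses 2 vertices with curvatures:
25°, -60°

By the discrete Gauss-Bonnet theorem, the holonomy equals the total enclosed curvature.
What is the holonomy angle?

Holonomy = total enclosed curvature = 25° + (-60°) = -35°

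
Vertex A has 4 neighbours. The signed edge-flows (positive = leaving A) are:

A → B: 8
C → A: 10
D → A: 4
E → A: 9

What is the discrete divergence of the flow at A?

Divergence = sum of outgoing flows = 8 + (-10) + (-4) + (-9) = -15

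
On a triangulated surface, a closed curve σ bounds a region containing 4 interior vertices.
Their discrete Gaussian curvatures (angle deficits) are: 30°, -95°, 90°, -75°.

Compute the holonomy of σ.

Holonomy = total enclosed curvature = 30° + (-95°) + 90° + (-75°) = -50°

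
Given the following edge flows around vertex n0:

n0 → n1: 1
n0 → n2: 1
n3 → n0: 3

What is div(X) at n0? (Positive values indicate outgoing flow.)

Divergence = sum of outgoing flows = 1 + 1 + (-3) = -1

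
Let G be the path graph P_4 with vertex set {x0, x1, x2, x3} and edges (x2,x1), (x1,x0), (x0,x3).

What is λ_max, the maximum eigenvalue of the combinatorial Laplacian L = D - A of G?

The path graph P_n has Laplacian eigenvalues λ_k = 2 − 2cos(kπ/n), k = 0, 1, …, n−1. Here n = 4:
k=0: 2 − 2cos(0) = 0.0; k=1: 2 − 2cos(π/4) = 0.5858; k=2: 2 − 2cos(π/2) = 2.0; k=3: 2 − 2cos(3π/4) = 3.4142.
Laplacian eigenvalues: [0.0, 0.5858, 2.0, 3.4142]. Largest eigenvalue (spectral radius) = 3.4142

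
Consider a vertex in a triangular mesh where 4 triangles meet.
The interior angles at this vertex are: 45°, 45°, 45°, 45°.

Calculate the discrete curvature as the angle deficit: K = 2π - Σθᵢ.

Sum of angles = 180°. K = 360° - 180° = 180° = π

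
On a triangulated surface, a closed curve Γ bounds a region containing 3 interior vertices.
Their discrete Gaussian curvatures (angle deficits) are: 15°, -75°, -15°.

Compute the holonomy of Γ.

Holonomy = total enclosed curvature = 15° + (-75°) + (-15°) = -75°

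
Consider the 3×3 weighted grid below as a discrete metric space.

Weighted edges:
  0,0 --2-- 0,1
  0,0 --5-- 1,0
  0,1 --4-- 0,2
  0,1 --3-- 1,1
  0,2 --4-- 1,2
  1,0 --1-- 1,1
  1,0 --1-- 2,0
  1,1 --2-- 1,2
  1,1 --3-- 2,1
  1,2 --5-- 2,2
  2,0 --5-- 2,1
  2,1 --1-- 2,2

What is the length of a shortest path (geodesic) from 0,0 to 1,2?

Shortest path: 0,0 → 0,1 → 1,1 → 1,2, total weight = 7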